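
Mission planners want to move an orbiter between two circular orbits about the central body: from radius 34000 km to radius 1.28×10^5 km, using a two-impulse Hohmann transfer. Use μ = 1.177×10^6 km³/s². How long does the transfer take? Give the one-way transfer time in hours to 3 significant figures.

t = 18.5 hours

Semi-major axis of the transfer orbit: a_t = (34000 + 1.280×10^5)/2 = 81000 km.
By Kepler's third law the transfer-orbit period is T = 2π√(a_t³/μ), so t = T/2 = 66760 s.
Converting: 66760 s ÷ 3600 s/hour = 18.5 hours.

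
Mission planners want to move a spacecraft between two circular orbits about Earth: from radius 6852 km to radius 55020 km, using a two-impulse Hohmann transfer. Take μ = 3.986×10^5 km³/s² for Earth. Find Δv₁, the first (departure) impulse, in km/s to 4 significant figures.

Δv₁ = 2.544 km/s

Transfer-ellipse semi-major axis a_t = (r₁ + r₂)/2 = (6852 + 55020)/2 = 30936 km.
Circular speed at r = 6852 km: v_c = √(μ/r) = 7.62711 km/s.
Transfer-orbit speed at the same r (vis-viva, a = a_t): v_t = √[μ(2/r − 1/a_t)] = 10.1716 km/s.
Δv₁ = |v_t − v_c| = |10.1716 − 7.62711| = 2.544 km/s.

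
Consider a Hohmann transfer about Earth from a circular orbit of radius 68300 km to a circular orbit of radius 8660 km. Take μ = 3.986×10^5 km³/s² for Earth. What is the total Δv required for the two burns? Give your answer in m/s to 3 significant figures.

Δv = 3520 m/s

Transfer-ellipse semi-major axis a_t = (r₁ + r₂)/2 = (68300 + 8660)/2 = 38480 km.
At r₁ the circular-orbit speed is v₁ = √(μ/r₁) = 2.416 km/s.
Transfer-orbit speed at r₁ (v² = μ(2/r − 1/a)): v_a = √[μ(2/r₁ − 1/a_t)] = 1.146 km/s.
First burn Δv₁ = |v_a − v₁| = 1.270 km/s.
Circular speed at r₂: v₂ = √(μ/r₂) = 6.7844 km/s.
Transfer-orbit speed at r₂: v_p = √[μ(2/r₂ − 1/a_t)] = 9.0386 km/s.
Second burn Δv₂ = |v₂ − v_p| = 2.254 km/s.
Total Δv = Δv₁ + Δv₂ = 3.524 km/s.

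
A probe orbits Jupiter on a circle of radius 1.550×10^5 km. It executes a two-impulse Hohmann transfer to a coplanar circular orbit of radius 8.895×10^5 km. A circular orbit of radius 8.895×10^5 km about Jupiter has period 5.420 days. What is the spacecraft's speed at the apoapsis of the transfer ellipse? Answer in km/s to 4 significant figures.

v = 6.502 km/s

From Kepler's third law T² = 4π²r³/μ at r = 8.895×10^5 km, T = 5.420 days = 5.420 × 86400 s = 4.68288×10^5 s: μ = 4π²r³/T² = 1.26699×10^8 km³/s².
The Hohmann ellipse has a_t = (r₁ + r₂)/2 = 5.2225×10^5 km.
At apoapsis, r = 8.895×10^5 km.
Vis-viva: v = √[μ(2/r − 1/a_t)] = √[1.26699×10^8 × (2/8.895×10^5 − 1/5.2225×10^5)] = 6.502 km/s.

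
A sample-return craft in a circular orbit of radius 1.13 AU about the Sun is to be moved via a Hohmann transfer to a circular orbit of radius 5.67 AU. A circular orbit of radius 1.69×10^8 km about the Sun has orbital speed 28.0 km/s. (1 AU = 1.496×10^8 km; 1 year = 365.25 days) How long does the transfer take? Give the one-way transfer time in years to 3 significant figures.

From the circular-orbit relation v² = μ/r at r = 1.69×10^8 km: μ = v²r = (28.0)² × 1.69×10^8 = 1.32496×10^11 km³/s².
In km: r₁ = 1.13 × 1.496×10^8 = 1.69048×10^8 km; r₂ = 5.67 × 1.496×10^8 = 8.48232×10^8 km.
The Hohmann ellipse has a_t = (r₁ + r₂)/2 = 5.0864×10^8 km.
Transfer time t = π√(a_t³/μ) = π√((5.0864×10^8)³ / 1.32496×10^11) = 9.901×10^7 s.
Converting: 9.901×10^7 s ÷ 3.15576×10^7 s/year (365.25 × 86400) = 3.14 years.

t = 3.14 years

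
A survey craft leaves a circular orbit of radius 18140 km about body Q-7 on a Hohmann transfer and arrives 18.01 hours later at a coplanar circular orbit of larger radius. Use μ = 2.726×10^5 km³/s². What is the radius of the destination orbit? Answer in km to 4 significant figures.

r₂ = 79430 km

Transfer time t = 18.01 hours = 64836 s, and t = π√(a_t³/μ).
So a_t = (μ t²/π²)^(1/3) = (2.726×10^5 × (64836)² / π²)^(1/3) = 48785 km.
Since a_t = (r₁ + r₂)/2, r₂ = 2a_t − r₁ = 2×48785 − 18140 = 79430 km.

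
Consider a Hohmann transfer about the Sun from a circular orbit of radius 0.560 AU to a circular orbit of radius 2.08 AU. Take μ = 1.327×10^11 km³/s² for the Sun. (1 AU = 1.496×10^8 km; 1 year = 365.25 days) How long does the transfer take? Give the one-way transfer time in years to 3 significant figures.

In km: r₁ = 0.560 × 1.496×10^8 = 8.3776×10^7 km; r₂ = 2.08 × 1.496×10^8 = 3.11168×10^8 km.
Semi-major axis of the transfer orbit: a_t = (8.3776×10^7 + 3.11168×10^8)/2 = 1.97472×10^8 km.
Half the transfer-orbit period gives t = π√(a_t³/μ) = 2.393×10^7 s.
Converting: 2.393×10^7 s ÷ 3.15576×10^7 s/year (365.25 × 86400) = 0.758 years.

t = 0.758 years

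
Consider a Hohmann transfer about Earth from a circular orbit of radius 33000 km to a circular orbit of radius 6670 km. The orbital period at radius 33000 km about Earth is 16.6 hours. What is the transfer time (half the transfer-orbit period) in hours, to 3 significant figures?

t = 3.87 hours

From Kepler's third law T² = 4π²r³/μ at r = 33000 km, T = 16.6 hours = 16.6 × 3600 s = 59760 s: μ = 4π²r³/T² = 3.97265×10^5 km³/s².
Transfer-ellipse semi-major axis a_t = (r₁ + r₂)/2 = (33000 + 6670)/2 = 19835 km.
Half the transfer-orbit period gives t = π√(a_t³/μ) = 13920 s.
Converting: 13920 s ÷ 3600 s/hour = 3.87 hours.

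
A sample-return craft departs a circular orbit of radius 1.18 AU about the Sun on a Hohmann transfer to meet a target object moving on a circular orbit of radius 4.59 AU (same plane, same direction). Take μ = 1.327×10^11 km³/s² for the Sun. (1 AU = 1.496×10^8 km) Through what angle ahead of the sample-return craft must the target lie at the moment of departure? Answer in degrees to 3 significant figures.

φ = 90.3°

In km: r₁ = 1.18 × 1.496×10^8 = 1.76528×10^8 km; r₂ = 4.59 × 1.496×10^8 = 6.86664×10^8 km.
Semi-major axis of the transfer orbit: a_t = (1.76528×10^8 + 6.86664×10^8)/2 = 4.31596×10^8 km.
The half-period of the transfer ellipse is t = π√(a_t³/μ) = 7.7327×10^7 s.
Target angular speed ω₂ = √(μ/r₂³) = 2.0245×10^-8 rad/s.
Angle swept by the target during transfer: ω₂·t = 1.5655 rad = 89.70°.
The sample-return craft traverses 180° on the transfer ellipse, so the target must lead by 180° − 89.70° = 90.3°.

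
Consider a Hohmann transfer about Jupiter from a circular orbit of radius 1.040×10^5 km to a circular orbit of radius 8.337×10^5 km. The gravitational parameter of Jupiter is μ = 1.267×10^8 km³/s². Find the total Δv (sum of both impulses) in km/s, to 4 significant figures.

Transfer-ellipse semi-major axis a_t = (r₁ + r₂)/2 = (1.040×10^5 + 8.337×10^5)/2 = 4.6885×10^5 km.
At r₁ the circular-orbit speed is v₁ = √(μ/r₁) = 34.90 km/s.
Transfer-orbit speed at r₁ (vis-viva equation): v_p = √[μ(2/r₁ − 1/a_t)] = 46.54 km/s.
First burn Δv₁ = |v_p − v₁| = 11.64 km/s.
At r₂, v₂ = √(μ/r₂) = 12.328 km/s.
Transfer-orbit speed at r₂: v_a = √[μ(2/r₂ − 1/a_t)] = 5.8061 km/s.
Second burn Δv₂ = |v₂ − v_a| = 6.522 km/s.
Total Δv = Δv₁ + Δv₂ = 18.16 km/s.

Δv = 18.16 km/s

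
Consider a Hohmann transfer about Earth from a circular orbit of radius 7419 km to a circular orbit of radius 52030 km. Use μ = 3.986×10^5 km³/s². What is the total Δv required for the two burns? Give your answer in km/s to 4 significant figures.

Transfer-ellipse semi-major axis a_t = (r₁ + r₂)/2 = (7419 + 52030)/2 = 29724.5 km.
At r₁ the circular-orbit speed is v₁ = √(μ/r₁) = 7.330 km/s.
On the transfer ellipse at r₁, vis-viva equation gives v_p = √[μ(2/r₁ − 1/a_t)] = 9.698 km/s.
First burn Δv₁ = |v_p − v₁| = 2.368 km/s.
At r₂, v₂ = √(μ/r₂) = 2.768 km/s.
Transfer-orbit speed at r₂: v_a = √[μ(2/r₂ − 1/a_t)] = 1.383 km/s.
Second burn Δv₂ = |v₂ − v_a| = 1.385 km/s.
Total Δv = Δv₁ + Δv₂ = 3.753 km/s.

Δv = 3.753 km/s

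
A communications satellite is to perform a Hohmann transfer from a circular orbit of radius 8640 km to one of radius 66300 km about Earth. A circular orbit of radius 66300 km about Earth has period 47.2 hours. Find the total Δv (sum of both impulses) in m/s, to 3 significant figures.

From Kepler's third law T² = 4π²r³/μ at r = 66300 km, T = 47.2 hours = 47.2 × 3600 s = 1.6992×10^5 s: μ = 4π²r³/T² = 3.98484×10^5 km³/s².
Semi-major axis of the transfer orbit: a_t = (8640 + 66300)/2 = 37470 km.
At r₁ the circular-orbit speed is v₁ = √(μ/r₁) = 6.79124 km/s.
On the transfer ellipse at r₁, vis-viva equation gives v_p = √[μ(2/r₁ − 1/a_t)] = 9.03366 km/s.
First burn Δv₁ = |v_p − v₁| = 2.2424 km/s.
At r₂, v₂ = √(μ/r₂) = 2.4516 km/s.
Transfer-orbit speed at r₂: v_a = √[μ(2/r₂ − 1/a_t)] = 1.1772 km/s.
Second burn Δv₂ = |v₂ − v_a| = 1.2744 km/s.
Total Δv = Δv₁ + Δv₂ = 3.517 km/s.

Δv = 3520 m/s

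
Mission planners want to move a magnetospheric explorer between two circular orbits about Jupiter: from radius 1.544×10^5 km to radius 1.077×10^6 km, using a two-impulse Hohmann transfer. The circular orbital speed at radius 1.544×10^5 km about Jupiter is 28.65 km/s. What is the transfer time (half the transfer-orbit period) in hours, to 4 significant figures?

From the circular-orbit relation v² = μ/r at r = 1.544×10^5 km: μ = v²r = (28.65)² × 1.544×10^5 = 1.26735×10^8 km³/s².
Semi-major axis of the transfer orbit: a_t = (1.544×10^5 + 1.077×10^6)/2 = 6.157×10^5 km.
By Kepler's third law the transfer-orbit period is T = 2π√(a_t³/μ), so t = T/2 = 1.3482×10^5 s.
Converting: 1.3482×10^5 s ÷ 3600 s/hour = 37.45 hours.

t = 37.45 hours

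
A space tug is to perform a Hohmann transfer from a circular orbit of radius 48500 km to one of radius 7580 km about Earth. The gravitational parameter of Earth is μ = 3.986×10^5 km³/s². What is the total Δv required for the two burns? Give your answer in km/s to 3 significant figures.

Δv = 3.66 km/s

Semi-major axis of the transfer orbit: a_t = (48500 + 7580)/2 = 28040 km.
Circular speed at r₁: v₁ = √(μ/r₁) = √(3.986×10^5/48500) = 2.8668 km/s.
Transfer-orbit speed at r₁ (v² = μ(2/r − 1/a)): v_a = √[μ(2/r₁ − 1/a_t)] = 1.4905 km/s.
First burn Δv₁ = |v_a − v₁| = 1.3763 km/s.
Circular speed at r₂: v₂ = √(μ/r₂) = 7.2516 km/s.
Transfer-orbit speed at r₂: v_p = √[μ(2/r₂ − 1/a_t)] = 9.5371 km/s.
Second burn Δv₂ = |v₂ − v_p| = 2.2855 km/s.
Δv = Δv₁ + Δv₂ = 1.3763 + 2.2855 = 3.662 km/s.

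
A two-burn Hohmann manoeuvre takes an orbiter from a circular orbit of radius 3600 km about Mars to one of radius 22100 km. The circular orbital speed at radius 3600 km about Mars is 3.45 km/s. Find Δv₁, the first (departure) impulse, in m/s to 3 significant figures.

Δv₁ = 1070 m/s

From the circular-orbit relation v² = μ/r at r = 3600 km: μ = v²r = (3.45)² × 3600 = 42849.0 km³/s².
Transfer-ellipse semi-major axis a_t = (r₁ + r₂)/2 = (3600 + 22100)/2 = 12850 km.
On the circular orbit at r = 3600 km, v_c = √(μ/r) = 3.450 km/s.
Transfer-orbit speed at the same r (vis-viva, a = a_t): v_t = √[μ(2/r − 1/a_t)] = 4.524 km/s.
Δv₁ = |v_t − v_c| = |4.524 − 3.450| = 1.074 km/s.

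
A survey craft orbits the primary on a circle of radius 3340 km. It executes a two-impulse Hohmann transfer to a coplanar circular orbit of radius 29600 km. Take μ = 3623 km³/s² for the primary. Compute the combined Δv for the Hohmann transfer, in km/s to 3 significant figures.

Δv = 0.547 km/s

Semi-major axis of the transfer orbit: a_t = (3340 + 29600)/2 = 16470 km.
At r₁ the circular-orbit speed is v₁ = √(μ/r₁) = 1.0415 km/s.
On the transfer ellipse at r₁, vis-viva equation gives v_p = √[μ(2/r₁ − 1/a_t)] = 1.3962 km/s.
First burn Δv₁ = |v_p − v₁| = 0.3547 km/s.
At r₂, v₂ = √(μ/r₂) = 0.34986 km/s.
Transfer-orbit speed at r₂: v_a = √[μ(2/r₂ − 1/a_t)] = 0.15755 km/s.
Second burn Δv₂ = |v₂ − v_a| = 0.1923 km/s.
Total Δv = Δv₁ + Δv₂ = 0.5470 km/s.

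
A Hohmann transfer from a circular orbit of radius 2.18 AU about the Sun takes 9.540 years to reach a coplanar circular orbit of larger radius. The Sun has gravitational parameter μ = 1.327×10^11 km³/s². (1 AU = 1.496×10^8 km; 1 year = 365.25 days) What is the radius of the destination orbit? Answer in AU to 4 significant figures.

In km: r₁ = 2.18 × 1.496×10^8 = 3.26128×10^8 km.
Transfer time t = 9.540 years × 365.25 × 86400 s = 3.01059504×10^8 s, and t = π√(a_t³/μ).
So a_t = (μ t²/π²)^(1/3) = (1.327×10^11 × (3.01059504×10^8)² / π²)^(1/3) = 1.0681×10^9 km.
Since a_t = (r₁ + r₂)/2, r₂ = 2a_t − r₁ = 2×1.0681×10^9 − 3.26128×10^8 = 1.810072×10^9 km.
In AU: r₂ = 1.810072×10^9 / 1.496×10^8 = 12.10 AU.

r₂ = 12.10 AU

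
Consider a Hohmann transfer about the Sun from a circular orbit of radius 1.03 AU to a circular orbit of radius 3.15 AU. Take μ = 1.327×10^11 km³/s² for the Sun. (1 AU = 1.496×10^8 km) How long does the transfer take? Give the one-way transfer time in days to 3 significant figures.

In km: r₁ = 1.03 × 1.496×10^8 = 1.54088×10^8 km; r₂ = 3.15 × 1.496×10^8 = 4.7124×10^8 km.
Semi-major axis of the transfer orbit: a_t = (1.54088×10^8 + 4.7124×10^8)/2 = 3.12664×10^8 km.
Half the transfer-orbit period gives t = π√(a_t³/μ) = 4.768×10^7 s.
Converting: 4.768×10^7 s ÷ 86400 s/day = 552 days.

t = 552 days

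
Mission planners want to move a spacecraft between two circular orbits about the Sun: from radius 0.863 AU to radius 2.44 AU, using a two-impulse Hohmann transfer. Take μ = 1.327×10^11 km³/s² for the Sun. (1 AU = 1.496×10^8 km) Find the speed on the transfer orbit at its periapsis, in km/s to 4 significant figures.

v = 38.97 km/s

In km: r₁ = 0.863 × 1.496×10^8 = 1.291048×10^8 km; r₂ = 2.44 × 1.496×10^8 = 3.65024×10^8 km.
The Hohmann ellipse has a_t = (r₁ + r₂)/2 = 2.470644×10^8 km.
At periapsis, r = 1.291048×10^8 km.
From the vis-viva equation, v = √[μ(2/r − 1/a_t)] = 38.97 km/s.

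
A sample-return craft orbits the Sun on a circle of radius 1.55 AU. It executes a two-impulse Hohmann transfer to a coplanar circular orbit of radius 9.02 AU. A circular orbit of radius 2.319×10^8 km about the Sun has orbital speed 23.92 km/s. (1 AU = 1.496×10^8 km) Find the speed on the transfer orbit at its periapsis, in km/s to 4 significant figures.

v = 31.25 km/s

From the circular-orbit relation v² = μ/r at r = 2.319×10^8 km: μ = v²r = (23.92)² × 2.319×10^8 = 1.32685×10^11 km³/s².
In km: r₁ = 1.55 × 1.496×10^8 = 2.3188×10^8 km; r₂ = 9.02 × 1.496×10^8 = 1.349392×10^9 km.
Transfer-ellipse semi-major axis a_t = (r₁ + r₂)/2 = (2.3188×10^8 + 1.349392×10^9)/2 = 7.90636×10^8 km.
The periapsis of the transfer ellipse is at r = 2.3188×10^8 km.
From the vis-viva equation, v = √[μ(2/r − 1/a_t)] = 31.25 km/s.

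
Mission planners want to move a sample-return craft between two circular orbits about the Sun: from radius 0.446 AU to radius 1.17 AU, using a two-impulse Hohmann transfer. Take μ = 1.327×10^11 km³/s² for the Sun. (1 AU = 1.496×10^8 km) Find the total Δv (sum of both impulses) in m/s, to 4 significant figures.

Δv = 16150 m/s

In km: r₁ = 0.446 × 1.496×10^8 = 6.67216×10^7 km; r₂ = 1.17 × 1.496×10^8 = 1.75032×10^8 km.
Transfer-ellipse semi-major axis a_t = (r₁ + r₂)/2 = (6.67216×10^7 + 1.75032×10^8)/2 = 1.208768×10^8 km.
Circular speed at r₁: v₁ = √(μ/r₁) = √(1.327×10^11/6.67216×10^7) = 44.597 km/s.
On the transfer ellipse at r₁, v² = μ(2/r − 1/a) gives v_p = √[μ(2/r₁ − 1/a_t)] = 53.665 km/s.
First burn Δv₁ = |v_p − v₁| = 9.068 km/s.
Circular speed at r₂: v₂ = √(μ/r₂) = 27.5345 km/s.
Transfer-orbit speed at r₂: v_a = √[μ(2/r₂ − 1/a_t)] = 20.4568 km/s.
Second burn Δv₂ = |v₂ − v_a| = 7.078 km/s.
Δv = Δv₁ + Δv₂ = 9.068 + 7.078 = 16.15 km/s.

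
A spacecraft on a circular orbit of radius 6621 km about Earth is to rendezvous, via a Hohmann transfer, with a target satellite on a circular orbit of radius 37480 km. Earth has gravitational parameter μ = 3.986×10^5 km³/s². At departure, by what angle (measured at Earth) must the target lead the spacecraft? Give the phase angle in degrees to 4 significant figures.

Transfer-ellipse semi-major axis a_t = (r₁ + r₂)/2 = (6621 + 37480)/2 = 22050.5 km.
Transfer time t = π√(a_t³/μ) = 16293 s.
Target angular speed ω₂ = √(μ/r₂³) = 8.7010×10^-5 rad/s.
Angle swept by the target during transfer: ω₂·t = 1.4177 rad = 81.23°.
The spacecraft traverses 180° on the transfer ellipse, so the target must lead by 180° − 81.23° = 98.77°.

φ = 98.77°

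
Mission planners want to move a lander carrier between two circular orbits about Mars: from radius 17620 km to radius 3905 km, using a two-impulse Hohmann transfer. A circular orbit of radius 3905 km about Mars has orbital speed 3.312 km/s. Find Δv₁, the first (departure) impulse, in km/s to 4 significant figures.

From the circular-orbit relation v² = μ/r at r = 3905 km: μ = v²r = (3.312)² × 3905 = 42835.3 km³/s².
Semi-major axis of the transfer orbit: a_t = (17620 + 3905)/2 = 10762.5 km.
On the circular orbit at r = 17620 km, v_c = √(μ/r) = 1.5592 km/s.
Transfer-orbit speed at the same r (vis-viva, a = a_t): v_t = √[μ(2/r − 1/a_t)] = 0.93919 km/s.
Δv₁ = |v_t − v_c| = |0.93919 − 1.5592| = 0.6200 km/s.

Δv₁ = 0.6200 km/s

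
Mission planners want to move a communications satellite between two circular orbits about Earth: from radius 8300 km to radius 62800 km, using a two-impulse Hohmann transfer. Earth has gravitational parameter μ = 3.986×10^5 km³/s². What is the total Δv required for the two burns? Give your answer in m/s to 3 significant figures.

Semi-major axis of the transfer orbit: a_t = (8300 + 62800)/2 = 35550 km.
Circular speed at r₁: v₁ = √(μ/r₁) = √(3.986×10^5/8300) = 6.930 km/s.
On the transfer ellipse at r₁, v² = μ(2/r − 1/a) gives v_p = √[μ(2/r₁ − 1/a_t)] = 9.211 km/s.
First burn Δv₁ = |v_p − v₁| = 2.281 km/s.
Circular speed at r₂: v₂ = √(μ/r₂) = 2.519 km/s.
Transfer-orbit speed at r₂: v_a = √[μ(2/r₂ − 1/a_t)] = 1.217 km/s.
Second burn Δv₂ = |v₂ − v_a| = 1.302 km/s.
Total Δv = Δv₁ + Δv₂ = 3.583 km/s.

Δv = 3580 m/s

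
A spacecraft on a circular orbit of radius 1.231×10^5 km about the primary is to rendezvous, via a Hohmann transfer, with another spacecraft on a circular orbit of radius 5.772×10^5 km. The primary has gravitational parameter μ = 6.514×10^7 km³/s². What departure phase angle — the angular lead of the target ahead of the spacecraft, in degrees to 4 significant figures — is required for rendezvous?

Semi-major axis of the transfer orbit: a_t = (1.231×10^5 + 5.772×10^5)/2 = 3.5015×10^5 km.
The half-period of the transfer ellipse is t = π√(a_t³/μ) = 80651 s.
Target angular speed ω₂ = √(μ/r₂³) = 1.8405×10^-5 rad/s.
Angle swept by the target during transfer: ω₂·t = 1.4844 rad = 85.05°.
The spacecraft traverses 180° on the transfer ellipse, so the target must lead by 180° − 85.05° = 94.95°.

φ = 94.95°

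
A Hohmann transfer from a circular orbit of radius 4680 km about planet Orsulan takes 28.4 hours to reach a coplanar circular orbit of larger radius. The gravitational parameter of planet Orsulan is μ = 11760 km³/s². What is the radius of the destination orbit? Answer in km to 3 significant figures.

Transfer time t = 28.4 hours = 1.0224×10^5 s, and t = π√(a_t³/μ).
So a_t = (μ t²/π²)^(1/3) = (11760 × (1.0224×10^5)² / π²)^(1/3) = 23180 km.
Since a_t = (r₁ + r₂)/2, r₂ = 2a_t − r₁ = 2×23180 − 4680 = 41680 km.

r₂ = 41700 km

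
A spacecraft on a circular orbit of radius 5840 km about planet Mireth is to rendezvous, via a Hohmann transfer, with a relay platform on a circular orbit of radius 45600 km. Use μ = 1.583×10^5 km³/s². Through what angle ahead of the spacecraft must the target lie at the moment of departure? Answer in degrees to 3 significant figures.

φ = 104°

Transfer-ellipse semi-major axis a_t = (r₁ + r₂)/2 = (5840 + 45600)/2 = 25720 km.
The half-period of the transfer ellipse is t = π√(a_t³/μ) = 32570 s.
Target angular speed ω₂ = √(μ/r₂³) = 4.086×10^-5 rad/s.
Angle swept by the target during transfer: ω₂·t = 1.3308 rad = 76.25°.
Arrival is 180° from departure on the ellipse, so φ = 180° − 76.25° = 104°.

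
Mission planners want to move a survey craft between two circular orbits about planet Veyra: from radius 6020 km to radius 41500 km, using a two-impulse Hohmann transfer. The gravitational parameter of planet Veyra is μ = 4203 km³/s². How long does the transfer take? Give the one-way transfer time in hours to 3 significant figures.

Transfer-ellipse semi-major axis a_t = (r₁ + r₂)/2 = (6020 + 41500)/2 = 23760 km.
By Kepler's third law the transfer-orbit period is T = 2π√(a_t³/μ), so t = T/2 = 1.775×10^5 s.
Converting: 1.775×10^5 s ÷ 3600 s/hour = 49.3 hours.

t = 49.3 hours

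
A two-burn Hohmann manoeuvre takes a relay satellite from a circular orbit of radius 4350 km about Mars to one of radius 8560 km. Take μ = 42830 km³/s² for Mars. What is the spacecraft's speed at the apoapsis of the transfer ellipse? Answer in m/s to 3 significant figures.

v = 1840 m/s

Semi-major axis of the transfer orbit: a_t = (4350 + 8560)/2 = 6455 km.
The apoapsis of the transfer ellipse is at r = 8560 km.
Applying v² = μ(2/r − 1/a_t): v = 1.836 km/s.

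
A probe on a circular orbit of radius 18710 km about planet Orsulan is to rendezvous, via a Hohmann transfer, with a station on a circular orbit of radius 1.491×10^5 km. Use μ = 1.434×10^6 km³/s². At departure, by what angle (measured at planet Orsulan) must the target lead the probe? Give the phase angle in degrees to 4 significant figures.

φ = 104.0°

Semi-major axis of the transfer orbit: a_t = (18710 + 1.491×10^5)/2 = 83905 km.
Transfer time t = π√(a_t³/μ) = 63760 s.
The target's mean motion on its circular orbit is ω₂ = √(μ/r₂³) = 2.080×10^-5 rad/s.
Angle swept by the target during transfer: ω₂·t = 1.3262 rad = 75.99°.
Arrival is 180° from departure on the ellipse, so φ = 180° − 75.99° = 104.0°.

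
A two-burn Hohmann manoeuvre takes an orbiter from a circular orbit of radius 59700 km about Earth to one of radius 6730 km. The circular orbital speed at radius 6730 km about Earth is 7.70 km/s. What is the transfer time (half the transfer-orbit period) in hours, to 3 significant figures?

From the circular-orbit relation v² = μ/r at r = 6730 km: μ = v²r = (7.70)² × 6730 = 3.99022×10^5 km³/s².
Transfer-ellipse semi-major axis a_t = (r₁ + r₂)/2 = (59700 + 6730)/2 = 33215 km.
By Kepler's third law the transfer-orbit period is T = 2π√(a_t³/μ), so t = T/2 = 30110 s.
Converting: 30110 s ÷ 3600 s/hour = 8.36 hours.

t = 8.36 hours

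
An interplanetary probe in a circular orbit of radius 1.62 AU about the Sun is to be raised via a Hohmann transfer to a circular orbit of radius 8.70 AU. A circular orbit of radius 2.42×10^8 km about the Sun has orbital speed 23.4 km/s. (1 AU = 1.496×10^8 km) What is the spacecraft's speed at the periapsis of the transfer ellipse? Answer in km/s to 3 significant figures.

v = 30.4 km/s

From the circular-orbit relation v² = μ/r at r = 2.42×10^8 km: μ = v²r = (23.4)² × 2.42×10^8 = 1.32510×10^11 km³/s².
In km: r₁ = 1.62 × 1.496×10^8 = 2.42352×10^8 km; r₂ = 8.70 × 1.496×10^8 = 1.30152×10^9 km.
The Hohmann ellipse has a_t = (r₁ + r₂)/2 = 7.71936×10^8 km.
At periapsis, r = 2.42352×10^8 km.
Applying v² = μ(2/r − 1/a_t): v = 30.36 km/s.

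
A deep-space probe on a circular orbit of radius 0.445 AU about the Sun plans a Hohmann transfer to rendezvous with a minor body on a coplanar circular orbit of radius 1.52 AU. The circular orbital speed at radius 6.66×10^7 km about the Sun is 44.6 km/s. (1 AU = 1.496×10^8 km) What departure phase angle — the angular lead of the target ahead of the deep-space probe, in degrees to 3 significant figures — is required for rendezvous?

From the circular-orbit relation v² = μ/r at r = 6.66×10^7 km: μ = v²r = (44.6)² × 6.66×10^7 = 1.32478×10^11 km³/s².
In km: r₁ = 0.445 × 1.496×10^8 = 6.6572×10^7 km; r₂ = 1.52 × 1.496×10^8 = 2.27392×10^8 km.
Semi-major axis of the transfer orbit: a_t = (6.6572×10^7 + 2.27392×10^8)/2 = 1.46982×10^8 km.
Transfer time t = π√(a_t³/μ) = 1.53806×10^7 s.
Target angular speed ω₂ = √(μ/r₂³) = 1.06147×10^-7 rad/s.
Angle swept by the target during transfer: ω₂·t = 1.6326 rad = 93.54°.
The deep-space probe traverses 180° on the transfer ellipse, so the target must lead by 180° − 93.54° = 86.5°.

φ = 86.5°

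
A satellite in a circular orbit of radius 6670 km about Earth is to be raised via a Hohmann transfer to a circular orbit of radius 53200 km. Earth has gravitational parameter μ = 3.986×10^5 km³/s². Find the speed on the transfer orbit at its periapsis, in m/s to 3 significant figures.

Semi-major axis of the transfer orbit: a_t = (6670 + 53200)/2 = 29935 km.
The periapsis of the transfer ellipse is at r = 6670 km.
Applying v² = μ(2/r − 1/a_t): v = 10.31 km/s.

v = 10300 m/s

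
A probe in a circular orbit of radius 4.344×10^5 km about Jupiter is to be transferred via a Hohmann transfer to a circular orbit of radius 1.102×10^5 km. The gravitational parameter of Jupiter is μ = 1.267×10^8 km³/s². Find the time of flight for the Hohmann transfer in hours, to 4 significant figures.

Semi-major axis of the transfer orbit: a_t = (4.344×10^5 + 1.102×10^5)/2 = 2.723×10^5 km.
Half the transfer-orbit period gives t = π√(a_t³/μ) = 39660 s.
Converting: 39660 s ÷ 3600 s/hour = 11.02 hours.

t = 11.02 hours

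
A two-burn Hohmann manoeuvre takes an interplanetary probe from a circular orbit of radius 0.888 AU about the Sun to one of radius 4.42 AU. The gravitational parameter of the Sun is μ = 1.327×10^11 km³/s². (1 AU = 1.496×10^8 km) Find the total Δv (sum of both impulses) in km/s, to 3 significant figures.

In km: r₁ = 0.888 × 1.496×10^8 = 1.328448×10^8 km; r₂ = 4.42 × 1.496×10^8 = 6.61232×10^8 km.
Semi-major axis of the transfer orbit: a_t = (1.328448×10^8 + 6.61232×10^8)/2 = 3.970384×10^8 km.
Circular speed at r₁: v₁ = √(μ/r₁) = √(1.327×10^11/1.328448×10^8) = 31.6055 km/s.
Transfer-orbit speed at r₁ (vis-viva equation): v_p = √[μ(2/r₁ − 1/a_t)] = 40.7872 km/s.
First burn Δv₁ = |v_p − v₁| = 9.182 km/s.
Circular speed at r₂: v₂ = √(μ/r₂) = 14.166 km/s.
Transfer-orbit speed at r₂: v_a = √[μ(2/r₂ − 1/a_t)] = 8.1944 km/s.
Second burn Δv₂ = |v₂ − v_a| = 5.972 km/s.
Total Δv = Δv₁ + Δv₂ = 15.15 km/s.

Δv = 15.2 km/s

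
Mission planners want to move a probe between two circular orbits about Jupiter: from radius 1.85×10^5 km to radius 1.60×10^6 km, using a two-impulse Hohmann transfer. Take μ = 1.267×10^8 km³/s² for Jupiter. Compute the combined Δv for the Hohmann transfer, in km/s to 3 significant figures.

Δv = 13.7 km/s

Semi-major axis of the transfer orbit: a_t = (1.850×10^5 + 1.600×10^6)/2 = 8.925×10^5 km.
Circular speed at r₁: v₁ = √(μ/r₁) = √(1.267×10^8/1.850×10^5) = 26.17 km/s.
On the transfer ellipse at r₁, vis-viva gives v_p = √[μ(2/r₁ − 1/a_t)] = 35.04 km/s.
First burn Δv₁ = |v_p − v₁| = 8.870 km/s.
At r₂, v₂ = √(μ/r₂) = 8.8987 km/s.
Transfer-orbit speed at r₂: v_a = √[μ(2/r₂ − 1/a_t)] = 4.0514 km/s.
Second burn Δv₂ = |v₂ − v_a| = 4.847 km/s.
Δv = Δv₁ + Δv₂ = 8.870 + 4.847 = 13.72 km/s.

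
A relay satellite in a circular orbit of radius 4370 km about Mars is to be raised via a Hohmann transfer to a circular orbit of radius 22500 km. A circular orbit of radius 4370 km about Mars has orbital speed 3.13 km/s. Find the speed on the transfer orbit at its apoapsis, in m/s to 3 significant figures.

From the circular-orbit relation v² = μ/r at r = 4370 km: μ = v²r = (3.13)² × 4370 = 42812.5 km³/s².
Transfer-ellipse semi-major axis a_t = (r₁ + r₂)/2 = (4370 + 22500)/2 = 13435 km.
The apoapsis of the transfer ellipse is at r = 22500 km.
From the vis-viva equation, v = √[μ(2/r − 1/a_t)] = 0.7867 km/s.

v = 787 m/s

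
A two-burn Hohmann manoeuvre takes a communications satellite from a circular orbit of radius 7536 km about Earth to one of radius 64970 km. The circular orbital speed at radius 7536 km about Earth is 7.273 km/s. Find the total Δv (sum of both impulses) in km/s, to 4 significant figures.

Δv = 3.811 km/s

From the circular-orbit relation v² = μ/r at r = 7536 km: μ = v²r = (7.273)² × 7536 = 3.98628×10^5 km³/s².
The Hohmann ellipse has a_t = (r₁ + r₂)/2 = 36253 km.
Circular speed at r₁: v₁ = √(μ/r₁) = √(3.98628×10^5/7536) = 7.273 km/s.
Transfer-orbit speed at r₁ (vis-viva): v_p = √[μ(2/r₁ − 1/a_t)] = 9.736 km/s.
First burn Δv₁ = |v_p − v₁| = 2.463 km/s.
At r₂, v₂ = √(μ/r₂) = 2.477 km/s.
Transfer-orbit speed at r₂: v_a = √[μ(2/r₂ − 1/a_t)] = 1.129 km/s.
Second burn Δv₂ = |v₂ − v_a| = 1.348 km/s.
Δv = Δv₁ + Δv₂ = 2.463 + 1.348 = 3.811 km/s.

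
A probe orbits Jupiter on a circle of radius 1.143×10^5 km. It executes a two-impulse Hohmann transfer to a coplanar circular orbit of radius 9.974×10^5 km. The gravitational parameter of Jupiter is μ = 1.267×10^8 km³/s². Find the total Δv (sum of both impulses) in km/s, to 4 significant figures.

Δv = 17.46 km/s

The Hohmann ellipse has a_t = (r₁ + r₂)/2 = 5.5585×10^5 km.
Circular speed at r₁: v₁ = √(μ/r₁) = √(1.267×10^8/1.143×10^5) = 33.2939 km/s.
Transfer-orbit speed at r₁ (vis-viva equation): v_p = √[μ(2/r₁ − 1/a_t)] = 44.5986 km/s.
First burn Δv₁ = |v_p − v₁| = 11.30 km/s.
At r₂, v₂ = √(μ/r₂) = 11.271 km/s.
Transfer-orbit speed at r₂: v_a = √[μ(2/r₂ − 1/a_t)] = 5.1109 km/s.
Second burn Δv₂ = |v₂ − v_a| = 6.160 km/s.
Δv = Δv₁ + Δv₂ = 11.30 + 6.160 = 17.46 km/s.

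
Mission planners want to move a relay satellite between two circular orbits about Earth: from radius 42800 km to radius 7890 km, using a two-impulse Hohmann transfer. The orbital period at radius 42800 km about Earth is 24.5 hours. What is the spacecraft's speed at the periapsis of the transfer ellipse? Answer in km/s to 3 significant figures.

From Kepler's third law T² = 4π²r³/μ at r = 42800 km, T = 24.5 hours = 24.5 × 3600 s = 88200 s: μ = 4π²r³/T² = 3.97882×10^5 km³/s².
The Hohmann ellipse has a_t = (r₁ + r₂)/2 = 25345 km.
The periapsis of the transfer ellipse is at r = 7890 km.
Applying v² = μ(2/r − 1/a_t): v = 9.228 km/s.

v = 9.23 km/s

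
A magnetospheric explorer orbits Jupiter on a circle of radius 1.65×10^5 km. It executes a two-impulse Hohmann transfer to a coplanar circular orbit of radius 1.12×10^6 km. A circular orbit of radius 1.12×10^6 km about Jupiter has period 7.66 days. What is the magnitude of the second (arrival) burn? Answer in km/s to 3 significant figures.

From Kepler's third law T² = 4π²r³/μ at r = 1.12×10^6 km, T = 7.66 days = 7.66 × 86400 s = 6.61824×10^5 s: μ = 4π²r³/T² = 1.26628×10^8 km³/s².
The Hohmann ellipse has a_t = (r₁ + r₂)/2 = 6.425×10^5 km.
Circular speed at r = 1.120×10^6 km: v_c = √(μ/r) = 10.633 km/s.
Vis-viva on the transfer ellipse at r = 1.120×10^6 km gives v_t = √[μ(2/r − 1/a_t)] = 5.3884 km/s.
Δv₂ = |v_t − v_c| = |5.3884 − 10.633| = 5.245 km/s.

Δv₂ = 5.24 km/s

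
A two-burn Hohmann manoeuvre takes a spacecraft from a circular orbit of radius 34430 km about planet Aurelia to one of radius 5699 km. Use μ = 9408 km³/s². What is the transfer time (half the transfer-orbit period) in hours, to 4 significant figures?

Transfer-ellipse semi-major axis a_t = (r₁ + r₂)/2 = (34430 + 5699)/2 = 20064.5 km.
By Kepler's third law the transfer-orbit period is T = 2π√(a_t³/μ), so t = T/2 = 92050 s.
Converting: 92050 s ÷ 3600 s/hour = 25.57 hours.

t = 25.57 hours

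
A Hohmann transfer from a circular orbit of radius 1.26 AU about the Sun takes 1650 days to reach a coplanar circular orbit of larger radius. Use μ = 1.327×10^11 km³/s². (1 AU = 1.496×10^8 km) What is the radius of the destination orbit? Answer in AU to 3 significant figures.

r₂ = 7.42 AU

In km: r₁ = 1.26 × 1.496×10^8 = 1.88496×10^8 km.
Transfer time t = 1650 days = 1.4256×10^8 s, and t = π√(a_t³/μ).
So a_t = (μ t²/π²)^(1/3) = (1.327×10^11 × (1.4256×10^8)² / π²)^(1/3) = 6.4892×10^8 km.
Since a_t = (r₁ + r₂)/2, r₂ = 2a_t − r₁ = 2×6.4892×10^8 − 1.88496×10^8 = 1.109344×10^9 km.
In AU: r₂ = 1.109344×10^9 / 1.496×10^8 = 7.42 AU.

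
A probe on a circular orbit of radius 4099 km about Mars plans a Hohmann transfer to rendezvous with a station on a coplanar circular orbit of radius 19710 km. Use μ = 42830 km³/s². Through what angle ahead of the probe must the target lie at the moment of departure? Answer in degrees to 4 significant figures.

φ = 95.51°

Semi-major axis of the transfer orbit: a_t = (4099 + 19710)/2 = 11904.5 km.
Transfer time t = π√(a_t³/μ) = 19717 s.
The target's mean motion on its circular orbit is ω₂ = √(μ/r₂³) = 7.4790×10^-5 rad/s.
Angle swept by the target during transfer: ω₂·t = 1.4746 rad = 84.49°.
Arrival is 180° from departure on the ellipse, so φ = 180° − 84.49° = 95.51°.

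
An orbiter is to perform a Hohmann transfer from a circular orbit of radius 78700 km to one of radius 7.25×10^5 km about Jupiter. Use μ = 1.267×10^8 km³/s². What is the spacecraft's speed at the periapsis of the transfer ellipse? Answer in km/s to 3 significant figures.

Transfer-ellipse semi-major axis a_t = (r₁ + r₂)/2 = (78700 + 7.250×10^5)/2 = 4.0185×10^5 km.
The periapsis of the transfer ellipse is at r = 78700 km.
Vis-viva: v = √[μ(2/r − 1/a_t)] = √[1.267×10^8 × (2/78700 − 1/4.0185×10^5)] = 53.89 km/s.

v = 53.9 km/s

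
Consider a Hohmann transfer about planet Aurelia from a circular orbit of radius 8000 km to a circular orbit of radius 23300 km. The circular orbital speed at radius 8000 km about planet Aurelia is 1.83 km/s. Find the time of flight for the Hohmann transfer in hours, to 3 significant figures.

From the circular-orbit relation v² = μ/r at r = 8000 km: μ = v²r = (1.83)² × 8000 = 26791.2 km³/s².
The Hohmann ellipse has a_t = (r₁ + r₂)/2 = 15650 km.
Half the transfer-orbit period gives t = π√(a_t³/μ) = 37580 s.
Converting: 37580 s ÷ 3600 s/hour = 10.4 hours.

t = 10.4 hours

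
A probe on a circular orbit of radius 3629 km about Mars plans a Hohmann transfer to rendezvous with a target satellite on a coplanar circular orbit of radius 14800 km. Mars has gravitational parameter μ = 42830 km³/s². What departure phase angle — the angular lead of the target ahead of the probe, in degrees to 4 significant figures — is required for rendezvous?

φ = 91.57°

The Hohmann ellipse has a_t = (r₁ + r₂)/2 = 9214.5 km.
The half-period of the transfer ellipse is t = π√(a_t³/μ) = 13427.1 s.
The target's mean motion on its circular orbit is ω₂ = √(μ/r₂³) = 1.14943×10^-4 rad/s.
Angle swept by the target during transfer: ω₂·t = 1.5434 rad = 88.43°.
The probe traverses 180° on the transfer ellipse, so the target must lead by 180° − 88.43° = 91.57°.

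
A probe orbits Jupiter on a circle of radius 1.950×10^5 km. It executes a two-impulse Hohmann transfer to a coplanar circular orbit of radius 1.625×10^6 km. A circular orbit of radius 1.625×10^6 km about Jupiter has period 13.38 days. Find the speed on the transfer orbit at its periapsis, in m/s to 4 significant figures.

From Kepler's third law T² = 4π²r³/μ at r = 1.625×10^6 km, T = 13.38 days = 13.38 × 86400 s = 1.156032×10^6 s: μ = 4π²r³/T² = 1.26759×10^8 km³/s².
Semi-major axis of the transfer orbit: a_t = (1.950×10^5 + 1.625×10^6)/2 = 9.100×10^5 km.
At periapsis, r = 1.950×10^5 km.
Applying v² = μ(2/r − 1/a_t): v = 34.07 km/s.

v = 34070 m/s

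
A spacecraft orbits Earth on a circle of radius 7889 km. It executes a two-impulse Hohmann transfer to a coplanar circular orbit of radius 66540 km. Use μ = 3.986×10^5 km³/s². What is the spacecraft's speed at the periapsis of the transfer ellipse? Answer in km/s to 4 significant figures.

Transfer-ellipse semi-major axis a_t = (r₁ + r₂)/2 = (7889 + 66540)/2 = 37214.5 km.
The periapsis of the transfer ellipse is at r = 7889 km.
Applying v² = μ(2/r − 1/a_t): v = 9.505 km/s.

v = 9.505 km/s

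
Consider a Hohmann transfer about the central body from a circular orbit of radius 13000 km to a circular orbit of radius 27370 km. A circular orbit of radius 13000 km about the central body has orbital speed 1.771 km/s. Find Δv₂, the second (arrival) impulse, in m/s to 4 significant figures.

From the circular-orbit relation v² = μ/r at r = 13000 km: μ = v²r = (1.771)² × 13000 = 40773.7 km³/s².
Transfer-ellipse semi-major axis a_t = (r₁ + r₂)/2 = (13000 + 27370)/2 = 20185 km.
On the circular orbit at r = 27370 km, v_c = √(μ/r) = 1.2205 km/s.
Transfer-orbit speed at the same r (vis-viva, a = a_t): v_t = √[μ(2/r − 1/a_t)] = 0.97951 km/s.
Δv₂ = |v_t − v_c| = |0.97951 − 1.2205| = 0.2410 km/s.

Δv₂ = 241.0 m/s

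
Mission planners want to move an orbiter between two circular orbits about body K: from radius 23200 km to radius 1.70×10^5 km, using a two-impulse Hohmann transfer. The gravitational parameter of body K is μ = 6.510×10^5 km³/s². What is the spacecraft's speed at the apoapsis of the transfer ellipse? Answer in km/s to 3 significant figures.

v = 0.959 km/s

Transfer-ellipse semi-major axis a_t = (r₁ + r₂)/2 = (23200 + 1.700×10^5)/2 = 96600 km.
The apoapsis of the transfer ellipse is at r = 1.700×10^5 km.
Applying v² = μ(2/r − 1/a_t): v = 0.9590 km/s.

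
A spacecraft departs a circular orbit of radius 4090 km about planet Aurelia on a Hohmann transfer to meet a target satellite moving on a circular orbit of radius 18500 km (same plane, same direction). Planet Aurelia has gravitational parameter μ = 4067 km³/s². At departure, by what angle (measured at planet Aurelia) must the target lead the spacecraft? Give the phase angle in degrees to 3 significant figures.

φ = 94.1°

The Hohmann ellipse has a_t = (r₁ + r₂)/2 = 11295 km.
The half-period of the transfer ellipse is t = π√(a_t³/μ) = 59135 s.
The target's mean motion on its circular orbit is ω₂ = √(μ/r₂³) = 2.5344×10^-5 rad/s.
Angle swept by the target during transfer: ω₂·t = 1.4987 rad = 85.87°.
Arrival is 180° from departure on the ellipse, so φ = 180° − 85.87° = 94.1°.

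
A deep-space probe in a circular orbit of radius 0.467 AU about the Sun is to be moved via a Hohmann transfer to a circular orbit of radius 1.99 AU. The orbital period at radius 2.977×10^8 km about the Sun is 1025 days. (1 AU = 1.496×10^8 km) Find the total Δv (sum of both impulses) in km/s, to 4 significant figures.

From Kepler's third law T² = 4π²r³/μ at r = 2.977×10^8 km, T = 1025 days = 1025 × 86400 s = 8.856×10^7 s: μ = 4π²r³/T² = 1.32807×10^11 km³/s².
In km: r₁ = 0.467 × 1.496×10^8 = 6.98632×10^7 km; r₂ = 1.99 × 1.496×10^8 = 2.97704×10^8 km.
Semi-major axis of the transfer orbit: a_t = (6.98632×10^7 + 2.97704×10^8)/2 = 1.837836×10^8 km.
Circular speed at r₁: v₁ = √(μ/r₁) = √(1.32807×10^11/6.98632×10^7) = 43.60 km/s.
On the transfer ellipse at r₁, v² = μ(2/r − 1/a) gives v_p = √[μ(2/r₁ − 1/a_t)] = 55.49 km/s.
First burn Δv₁ = |v_p − v₁| = 11.89 km/s.
Circular speed at r₂: v₂ = √(μ/r₂) = 21.121 km/s.
Transfer-orbit speed at r₂: v_a = √[μ(2/r₂ − 1/a_t)] = 13.022 km/s.
Second burn Δv₂ = |v₂ − v_a| = 8.099 km/s.
Total Δv = Δv₁ + Δv₂ = 19.99 km/s.

Δv = 19.99 km/s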